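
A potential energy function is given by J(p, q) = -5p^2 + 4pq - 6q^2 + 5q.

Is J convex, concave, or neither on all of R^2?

J is quadratic, so its Hessian is the constant matrix H = [[-10, 4], [4, -12]].
det(H) = 104, tr(H) = -22.
det(H) > 0 and tr(H) < 0, so H is negative definite everywhere: concave.

concave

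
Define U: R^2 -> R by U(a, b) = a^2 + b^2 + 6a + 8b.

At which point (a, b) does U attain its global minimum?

U(a,b) separates as P(a) + Q(b), so its minimum is min P + min Q.
P'(a) = 2a + 6 vanishes at a ∈ {-3}; Q'(b) = 2b + 8 vanishes at b ∈ {-4}.
Local minima of P (where P''>0): P(-3)=-9. Local minima of Q: Q(-4)=-16.
So the global minimum of U is P(-3) + Q(-4) = -9 − 16 = -25, attained at (-3, -4).

(-3, -4)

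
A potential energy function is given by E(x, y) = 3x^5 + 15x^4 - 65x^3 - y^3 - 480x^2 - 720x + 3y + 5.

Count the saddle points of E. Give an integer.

4

E separates as a function of x plus a function of y, so ∇E=0 decouples.
∂E/∂x = 15(x - 4)(x + 1)(x + 3)(x + 4) = 0 at x ∈ {-4, -3, -1, 4}; ∂E/∂y = -3(y - 1)(y + 1) = 0 at y ∈ {-1, 1}.
The Hessian is diagonal: diag(E_xx, E_yy). Second derivatives: E_xx(-4)=-360, E_xx(-3)=210, E_xx(-1)=-450, E_xx(4)=4200; E_yy(-1)=6, E_yy(1)=-6.
Saddle points occur where the two diagonal entries have opposite signs: (-4, -1), (-3, 1), (-1, -1), (4, 1). Count: 4.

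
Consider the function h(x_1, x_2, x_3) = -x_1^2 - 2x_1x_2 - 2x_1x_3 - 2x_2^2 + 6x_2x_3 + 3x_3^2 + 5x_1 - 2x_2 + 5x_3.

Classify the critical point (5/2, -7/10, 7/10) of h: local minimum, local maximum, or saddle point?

The Hessian is constant: H = [[-2, -2, -2], [-2, -4, 6], [-2, 6, 6]].
Leading principal minors: Δ₁ = -2, Δ₂ = 4, Δ₃ = 160.
The minors fit neither the all-positive nor the alternating-sign pattern, so H is indefinite: a saddle point.

saddle point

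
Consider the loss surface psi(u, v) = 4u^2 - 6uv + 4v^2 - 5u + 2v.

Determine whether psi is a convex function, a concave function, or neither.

psi is quadratic, so its Hessian is the constant matrix H = [[8, -6], [-6, 8]].
det(H) = 28, tr(H) = 16.
det(H) > 0 and tr(H) > 0, so H is positive definite everywhere: convex.

convex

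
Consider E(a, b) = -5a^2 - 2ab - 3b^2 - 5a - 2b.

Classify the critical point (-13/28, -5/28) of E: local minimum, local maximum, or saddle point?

local maximum

The Hessian of E is constant: H = [[-10, -2], [-2, -6]].
det(H) = (-10)·(-6) − (-2)² = 56.
det(H) > 0 and tr(H) = -16 < 0, so H is negative definite and the point is a local maximum.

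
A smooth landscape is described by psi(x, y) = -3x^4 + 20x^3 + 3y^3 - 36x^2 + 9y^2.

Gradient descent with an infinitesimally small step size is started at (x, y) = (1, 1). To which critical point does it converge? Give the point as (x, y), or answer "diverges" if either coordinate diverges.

(2, 0)

psi is separable, so gradient descent decouples: x follows -∂psi/∂x, y follows -∂psi/∂y.
∂psi/∂x = -12x(x - 3)(x - 2); at x=1 this is -24, so x increases.
∂psi/∂y = 9y(y + 2); at y=1 this is 27, so y decreases.
x converges to its nearest critical value 2 (a local min of the x-part); y converges to 0. The iterate converges to (2, 0).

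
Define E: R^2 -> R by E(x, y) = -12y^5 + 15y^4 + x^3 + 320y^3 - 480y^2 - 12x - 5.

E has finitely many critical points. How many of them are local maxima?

E separates as a function of x plus a function of y, so ∇E=0 decouples.
∂E/∂x = 3(x - 2)(x + 2) = 0 at x ∈ {-2, 2}; ∂E/∂y = -60y(y - 4)(y - 1)(y + 4) = 0 at y ∈ {-4, 0, 1, 4}.
The Hessian is diagonal: diag(E_xx, E_yy). Second derivatives: E_xx(-2)=-12, E_xx(2)=12; E_yy(-4)=9600, E_yy(0)=-960, E_yy(1)=900, E_yy(4)=-5760.
Local maxima occur where both diagonal entries negative: (-2, 0), (-2, 4). Count: 2.

2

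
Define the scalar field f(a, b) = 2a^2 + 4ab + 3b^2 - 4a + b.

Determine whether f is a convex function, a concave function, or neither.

convex

f is quadratic, so its Hessian is the constant matrix H = [[4, 4], [4, 6]].
det(H) = 8, tr(H) = 10.
det(H) > 0 and tr(H) > 0, so H is positive definite everywhere: convex.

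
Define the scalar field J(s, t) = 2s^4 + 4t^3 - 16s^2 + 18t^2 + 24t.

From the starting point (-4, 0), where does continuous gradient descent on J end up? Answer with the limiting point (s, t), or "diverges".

(-2, -1)

J is separable, so gradient descent decouples: s follows -∂J/∂s, t follows -∂J/∂t.
∂J/∂s = 8s(s - 2)(s + 2); at s=-4 this is -384, so s increases.
∂J/∂t = 12(t + 1)(t + 2); at t=0 this is 24, so t decreases.
s converges to its nearest critical value -2 (a local min of the s-part); t converges to -1. The iterate converges to (-2, -1).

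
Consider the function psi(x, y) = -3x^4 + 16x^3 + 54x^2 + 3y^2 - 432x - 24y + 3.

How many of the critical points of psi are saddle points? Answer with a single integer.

2

psi separates as a function of x plus a function of y, so ∇psi=0 decouples.
∂psi/∂x = -12(x - 4)(x - 3)(x + 3) = 0 at x ∈ {-3, 3, 4}; ∂psi/∂y = 6(y - 4) = 0 at y ∈ {4}.
The Hessian is diagonal: diag(psi_xx, psi_yy). Second derivatives: psi_xx(-3)=-504, psi_xx(3)=72, psi_xx(4)=-84; psi_yy(4)=6.
Saddle points occur where the two diagonal entries have opposite signs: (-3, 4), (4, 4). Count: 2.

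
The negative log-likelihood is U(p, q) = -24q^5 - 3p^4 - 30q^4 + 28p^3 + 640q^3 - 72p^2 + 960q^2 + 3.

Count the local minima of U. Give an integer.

U separates as a function of p plus a function of q, so ∇U=0 decouples.
∂U/∂p = -12p(p - 4)(p - 3) = 0 at p ∈ {0, 3, 4}; ∂U/∂q = -120q(q - 4)(q + 1)(q + 4) = 0 at q ∈ {-4, -1, 0, 4}.
The Hessian is diagonal: diag(U_pp, U_qq). Second derivatives: U_pp(0)=-144, U_pp(3)=36, U_pp(4)=-48; U_qq(-4)=11520, U_qq(-1)=-1800, U_qq(0)=1920, U_qq(4)=-19200.
Local minima occur where both diagonal entries positive: (3, -4), (3, 0). Count: 2.

2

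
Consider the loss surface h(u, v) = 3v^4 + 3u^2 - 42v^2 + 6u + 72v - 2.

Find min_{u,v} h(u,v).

h(u,v) separates as P(u) + Q(v) − 2, so its minimum is min P + min Q − 2.
P'(u) = 6u + 6 vanishes at u ∈ {-1}; Q'(v) = 12(v - 2)(v - 1)(v + 3) vanishes at v ∈ {-3, 1, 2}.
Local minima of P (where P''>0): P(-1)=-3. Local minima of Q: Q(-3)=-351, Q(2)=24.
So the global minimum of h is P(-1) + Q(-3) − 2 = -3 − 351 − 2 = -356, attained at (-1, -3).

-356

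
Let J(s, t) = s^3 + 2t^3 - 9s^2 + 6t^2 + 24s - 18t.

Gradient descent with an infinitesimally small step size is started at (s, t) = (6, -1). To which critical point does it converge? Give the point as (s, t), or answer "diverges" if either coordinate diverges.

J is separable, so gradient descent decouples: s follows -∂J/∂s, t follows -∂J/∂t.
∂J/∂s = 3(s - 4)(s - 2); at s=6 this is 24, so s decreases.
∂J/∂t = 6(t - 1)(t + 3); at t=-1 this is -24, so t increases.
s converges to its nearest critical value 4 (a local min of the s-part); t converges to 1. The iterate converges to (4, 1).

(4, 1)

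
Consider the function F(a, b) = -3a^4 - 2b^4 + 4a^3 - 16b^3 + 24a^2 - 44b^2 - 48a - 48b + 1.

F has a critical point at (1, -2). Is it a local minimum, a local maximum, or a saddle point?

local minimum

The mixed partial ∂²F/∂a∂b is 0, so the Hessian at any point is diag(F_aa, F_bb) = diag(12(-3a^2 + 2a + 4), -8(3b^2 + 12b + 11)).
At (1, -2): H = diag(36, 8).
Both eigenvalues are positive, so H is positive definite: a local minimum.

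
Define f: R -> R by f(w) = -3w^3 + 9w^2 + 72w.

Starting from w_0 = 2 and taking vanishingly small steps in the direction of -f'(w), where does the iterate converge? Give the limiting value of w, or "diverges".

-2

f'(w) = -9(w - 4)(w + 2), so f'(2) = 72.
Gradient descent moves in the -f' direction, i.e. w is decreasing.
The nearest critical point in that direction is w = -2, where f'' = 54 > 0 (a local minimum). The iterate converges there.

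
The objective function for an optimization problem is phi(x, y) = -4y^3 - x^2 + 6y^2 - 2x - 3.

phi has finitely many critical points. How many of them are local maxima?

1

phi separates as a function of x plus a function of y, so ∇phi=0 decouples.
∂phi/∂x = -2(x + 1) = 0 at x ∈ {-1}; ∂phi/∂y = -12y(y - 1) = 0 at y ∈ {0, 1}.
The Hessian is diagonal: diag(phi_xx, phi_yy). Second derivatives: phi_xx(-1)=-2; phi_yy(0)=12, phi_yy(1)=-12.
Local maxima occur where both diagonal entries negative: (-1, 1). Count: 1.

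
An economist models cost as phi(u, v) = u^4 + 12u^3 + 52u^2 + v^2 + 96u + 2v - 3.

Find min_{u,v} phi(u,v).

-68

phi(u,v) separates as P(u) + Q(v) − 3, so its minimum is min P + min Q − 3.
P'(u) = 4(u + 2)(u + 3)(u + 4) vanishes at u ∈ {-4, -3, -2}; Q'(v) = 2v + 2 vanishes at v ∈ {-1}.
Local minima of P (where P''>0): P(-4)=-64, P(-2)=-64. Local minima of Q: Q(-1)=-1.
So the global minimum of phi is P(-4) + Q(-1) − 3 = -64 − 1 − 3 = -68, attained at (-4, -1).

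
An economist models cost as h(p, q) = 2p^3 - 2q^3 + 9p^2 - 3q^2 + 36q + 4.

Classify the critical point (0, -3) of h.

local minimum

The mixed partial ∂²h/∂p∂q is 0, so the Hessian at any point is diag(h_pp, h_qq) = diag(6(2p + 3), -6(2q + 1)).
At (0, -3): H = diag(18, 30).
Both eigenvalues are positive, so H is positive definite: a local minimum.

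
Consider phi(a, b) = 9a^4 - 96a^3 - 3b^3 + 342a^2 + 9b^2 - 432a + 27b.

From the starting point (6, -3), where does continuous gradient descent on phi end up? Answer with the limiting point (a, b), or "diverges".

phi is separable, so gradient descent decouples: a follows -∂phi/∂a, b follows -∂phi/∂b.
∂phi/∂a = 36(a - 4)(a - 3)(a - 1); at a=6 this is 1080, so a decreases.
∂phi/∂b = -9(b - 3)(b + 1); at b=-3 this is -108, so b increases.
a converges to its nearest critical value 4 (a local min of the a-part); b converges to -1. The iterate converges to (4, -1).

(4, -1)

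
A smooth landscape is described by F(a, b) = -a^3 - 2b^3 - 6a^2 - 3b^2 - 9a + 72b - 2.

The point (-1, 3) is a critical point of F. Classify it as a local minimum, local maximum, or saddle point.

local maximum

The mixed partial ∂²F/∂a∂b is 0, so the Hessian at any point is diag(F_aa, F_bb) = diag(-6(a + 2), -6(2b + 1)).
At (-1, 3): H = diag(-6, -42).
Both eigenvalues are negative, so H is negative definite: a local maximum.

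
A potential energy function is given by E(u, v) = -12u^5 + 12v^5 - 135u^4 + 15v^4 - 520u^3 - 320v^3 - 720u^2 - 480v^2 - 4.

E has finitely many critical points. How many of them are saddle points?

8

E separates as a function of u plus a function of v, so ∇E=0 decouples.
∂E/∂u = -60u(u + 2)(u + 3)(u + 4) = 0 at u ∈ {-4, -3, -2, 0}; ∂E/∂v = 60v(v - 4)(v + 1)(v + 4) = 0 at v ∈ {-4, -1, 0, 4}.
The Hessian is diagonal: diag(E_uu, E_vv). Second derivatives: E_uu(-4)=480, E_uu(-3)=-180, E_uu(-2)=240, E_uu(0)=-1440; E_vv(-4)=-5760, E_vv(-1)=900, E_vv(0)=-960, E_vv(4)=9600.
Saddle points occur where the two diagonal entries have opposite signs: (-4, -4), (-4, 0), (-3, -1), (-3, 4), (-2, -4), (-2, 0), (0, -1), (0, 4). Count: 8.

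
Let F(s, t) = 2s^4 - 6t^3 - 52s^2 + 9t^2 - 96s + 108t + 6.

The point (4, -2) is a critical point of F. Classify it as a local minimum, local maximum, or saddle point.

local minimum

The mixed partial ∂²F/∂s∂t is 0, so the Hessian at any point is diag(F_ss, F_tt) = diag(8(3s^2 - 13), 18(-2t + 1)).
At (4, -2): H = diag(280, 90).
Both eigenvalues are positive, so H is positive definite: a local minimum.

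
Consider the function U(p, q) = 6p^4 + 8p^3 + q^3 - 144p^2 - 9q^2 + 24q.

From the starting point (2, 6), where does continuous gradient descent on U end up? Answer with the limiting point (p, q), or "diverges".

(3, 4)

U is separable, so gradient descent decouples: p follows -∂U/∂p, q follows -∂U/∂q.
∂U/∂p = 24p(p - 3)(p + 4); at p=2 this is -288, so p increases.
∂U/∂q = 3(q - 4)(q - 2); at q=6 this is 24, so q decreases.
p converges to its nearest critical value 3 (a local min of the p-part); q converges to 4. The iterate converges to (3, 4).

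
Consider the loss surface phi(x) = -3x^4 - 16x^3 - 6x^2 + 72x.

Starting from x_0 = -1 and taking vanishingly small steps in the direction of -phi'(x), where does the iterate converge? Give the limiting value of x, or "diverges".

-2

phi'(x) = -12(x - 1)(x + 2)(x + 3), so phi'(-1) = 48.
Gradient descent moves in the -phi' direction, i.e. x is decreasing.
The nearest critical point in that direction is x = -2, where phi'' = 36 > 0 (a local minimum). The iterate converges there.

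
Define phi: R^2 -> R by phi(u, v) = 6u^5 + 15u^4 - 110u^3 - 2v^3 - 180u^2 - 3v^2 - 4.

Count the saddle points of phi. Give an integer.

4

phi separates as a function of u plus a function of v, so ∇phi=0 decouples.
∂phi/∂u = 30u(u - 3)(u + 1)(u + 4) = 0 at u ∈ {-4, -1, 0, 3}; ∂phi/∂v = -6v(v + 1) = 0 at v ∈ {-1, 0}.
The Hessian is diagonal: diag(phi_uu, phi_vv). Second derivatives: phi_uu(-4)=-2520, phi_uu(-1)=360, phi_uu(0)=-360, phi_uu(3)=2520; phi_vv(-1)=6, phi_vv(0)=-6.
Saddle points occur where the two diagonal entries have opposite signs: (-4, -1), (-1, 0), (0, -1), (3, 0). Count: 4.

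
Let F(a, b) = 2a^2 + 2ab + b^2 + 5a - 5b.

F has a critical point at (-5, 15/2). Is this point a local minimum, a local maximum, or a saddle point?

The Hessian of F is constant: H = [[4, 2], [2, 2]].
det(H) = 4·2 − 2² = 4.
det(H) > 0 and tr(H) = 6 > 0, so H is positive definite and the point is a local minimum.

local minimum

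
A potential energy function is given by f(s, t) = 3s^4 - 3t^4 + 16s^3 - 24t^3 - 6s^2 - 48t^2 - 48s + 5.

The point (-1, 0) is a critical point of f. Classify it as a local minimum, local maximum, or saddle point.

The mixed partial ∂²f/∂s∂t is 0, so the Hessian at any point is diag(f_ss, f_tt) = diag(12(3s^2 + 8s - 1), -12(3t^2 + 12t + 8)).
At (-1, 0): H = diag(-72, -96).
Both eigenvalues are negative, so H is negative definite: a local maximum.

local maximum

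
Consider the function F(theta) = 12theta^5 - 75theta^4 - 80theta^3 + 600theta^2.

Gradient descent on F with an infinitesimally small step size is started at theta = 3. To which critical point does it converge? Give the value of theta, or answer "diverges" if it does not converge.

F'(theta) = 60theta(theta - 5)(theta - 2)(theta + 2), so F'(3) = -1800.
Gradient descent moves in the -F' direction, i.e. theta is increasing.
The nearest critical point in that direction is theta = 5, where F'' = 6300 > 0 (a local minimum). The iterate converges there.

5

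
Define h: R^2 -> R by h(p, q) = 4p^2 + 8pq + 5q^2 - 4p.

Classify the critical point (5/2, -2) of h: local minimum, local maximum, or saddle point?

The Hessian of h is constant: H = [[8, 8], [8, 10]].
det(H) = 8·10 − 8² = 16.
det(H) > 0 and tr(H) = 18 > 0, so H is positive definite and the point is a local minimum.

local minimum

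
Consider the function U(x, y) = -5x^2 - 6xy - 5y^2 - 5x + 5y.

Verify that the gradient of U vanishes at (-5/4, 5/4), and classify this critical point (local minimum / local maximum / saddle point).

∇U = (-10x - 6y - 5, -6x - 10y + 5); substituting (-5/4, 5/4) gives ∇U = (0, 0), so (-5/4, 5/4) is indeed a critical point.
The Hessian of U is constant: H = [[-10, -6], [-6, -10]].
det(H) = (-10)·(-10) − (-6)² = 64.
det(H) > 0 and tr(H) = -20 < 0, so H is negative definite and the point is a local maximum.

local maximum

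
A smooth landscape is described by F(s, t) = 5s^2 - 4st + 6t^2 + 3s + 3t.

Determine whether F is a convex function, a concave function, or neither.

F is quadratic, so its Hessian is the constant matrix H = [[10, -4], [-4, 12]].
det(H) = 104, tr(H) = 22.
det(H) > 0 and tr(H) > 0, so H is positive definite everywhere: convex.

convex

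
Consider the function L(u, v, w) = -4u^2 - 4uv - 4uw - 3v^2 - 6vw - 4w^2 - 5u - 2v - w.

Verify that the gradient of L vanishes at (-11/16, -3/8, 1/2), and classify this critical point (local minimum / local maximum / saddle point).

∇L = (-8u - 4v - 4w - 5, -4u - 6v - 6w - 2, -4u - 6v - 8w - 1); substituting (-11/16, -3/8, 1/2) gives ∇L = (0, 0, 0), so (-11/16, -3/8, 1/2) is indeed a critical point.
The Hessian is constant: H = [[-8, -4, -4], [-4, -6, -6], [-4, -6, -8]].
Leading principal minors: Δ₁ = -8, Δ₂ = 32, Δ₃ = -64.
The minors alternate sign starting negative (−, +, −), so H is negative definite: a local maximum.

local maximum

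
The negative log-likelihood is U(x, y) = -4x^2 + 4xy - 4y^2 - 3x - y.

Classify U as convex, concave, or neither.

U is quadratic, so its Hessian is the constant matrix H = [[-8, 4], [4, -8]].
det(H) = 48, tr(H) = -16.
det(H) > 0 and tr(H) < 0, so H is negative definite everywhere: concave.

concave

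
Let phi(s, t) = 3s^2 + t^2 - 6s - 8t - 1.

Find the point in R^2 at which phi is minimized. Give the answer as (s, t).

(1, 4)

phi(s,t) separates as P(s) + Q(t) − 1, so its minimum is min P + min Q − 1.
P'(s) = 6s - 6 vanishes at s ∈ {1}; Q'(t) = 2(t - 4) vanishes at t ∈ {4}.
Local minima of P (where P''>0): P(1)=-3. Local minima of Q: Q(4)=-16.
So the global minimum of phi is P(1) + Q(4) − 1 = -3 − 16 − 1 = -20, attained at (1, 4).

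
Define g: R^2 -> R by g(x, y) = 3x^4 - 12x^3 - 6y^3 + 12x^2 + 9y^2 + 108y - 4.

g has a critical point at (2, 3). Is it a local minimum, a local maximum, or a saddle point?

The mixed partial ∂²g/∂x∂y is 0, so the Hessian at any point is diag(g_xx, g_yy) = diag(12(3x^2 - 6x + 2), 18(-2y + 1)).
At (2, 3): H = diag(24, -90).
The eigenvalues have opposite signs, so H is indefinite: a saddle point.

saddle point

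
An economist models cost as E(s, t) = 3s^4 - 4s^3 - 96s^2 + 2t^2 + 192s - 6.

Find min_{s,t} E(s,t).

E(s,t) separates as P(s) + Q(t) − 6, so its minimum is min P + min Q − 6.
P'(s) = 12(s - 4)(s - 1)(s + 4) vanishes at s ∈ {-4, 1, 4}; Q'(t) = 4t vanishes at t ∈ {0}.
Local minima of P (where P''>0): P(-4)=-1280, P(4)=-256. Local minima of Q: Q(0)=0.
So the global minimum of E is P(-4) + Q(0) − 6 = -1280 + 0 − 6 = -1286, attained at (-4, 0).

-1286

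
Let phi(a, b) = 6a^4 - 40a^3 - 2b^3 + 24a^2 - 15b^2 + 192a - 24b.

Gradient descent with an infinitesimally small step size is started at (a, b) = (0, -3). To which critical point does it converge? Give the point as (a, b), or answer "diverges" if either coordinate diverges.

(-1, -4)

phi is separable, so gradient descent decouples: a follows -∂phi/∂a, b follows -∂phi/∂b.
∂phi/∂a = 24(a - 4)(a - 2)(a + 1); at a=0 this is 192, so a decreases.
∂phi/∂b = -6(b + 1)(b + 4); at b=-3 this is 12, so b decreases.
a converges to its nearest critical value -1 (a local min of the a-part); b converges to -4. The iterate converges to (-1, -4).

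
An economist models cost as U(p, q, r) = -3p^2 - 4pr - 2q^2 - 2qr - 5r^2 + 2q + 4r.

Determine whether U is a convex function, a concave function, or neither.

concave

U is quadratic, so its Hessian is the constant matrix H = [[-6, 0, -4], [0, -4, -2], [-4, -2, -10]].
Leading principal minors: -6, 24, -152.
Signs alternate −, +, − ⇒ H ≺ 0 ⇒ concave.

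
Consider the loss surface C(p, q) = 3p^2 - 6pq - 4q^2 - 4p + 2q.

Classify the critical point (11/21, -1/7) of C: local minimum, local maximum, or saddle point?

The Hessian of C is constant: H = [[6, -6], [-6, -8]].
det(H) = 6·(-8) − (-6)² = -84.
Since det(H) < 0, H is indefinite and the critical point is a saddle point.

saddle point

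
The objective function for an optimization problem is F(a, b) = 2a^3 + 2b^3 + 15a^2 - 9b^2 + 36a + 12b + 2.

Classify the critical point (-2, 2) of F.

The mixed partial ∂²F/∂a∂b is 0, so the Hessian at any point is diag(F_aa, F_bb) = diag(6(2a + 5), 6(2b - 3)).
At (-2, 2): H = diag(6, 6).
Both eigenvalues are positive, so H is positive definite: a local minimum.

local minimum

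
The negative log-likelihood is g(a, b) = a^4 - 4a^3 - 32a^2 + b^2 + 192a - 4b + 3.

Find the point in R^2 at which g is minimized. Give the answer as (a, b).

g(a,b) separates as P(a) + Q(b) + 3, so its minimum is min P + min Q + 3.
P'(a) = 4(a - 4)(a - 3)(a + 4) vanishes at a ∈ {-4, 3, 4}; Q'(b) = 2b - 4 vanishes at b ∈ {2}.
Local minima of P (where P''>0): P(-4)=-768, P(4)=256. Local minima of Q: Q(2)=-4.
So the global minimum of g is P(-4) + Q(2) + 3 = -768 − 4 + 3 = -769, attained at (-4, 2).

(-4, 2)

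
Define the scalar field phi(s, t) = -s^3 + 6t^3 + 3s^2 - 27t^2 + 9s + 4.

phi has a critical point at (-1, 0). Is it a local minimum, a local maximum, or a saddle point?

The mixed partial ∂²phi/∂s∂t is 0, so the Hessian at any point is diag(phi_ss, phi_tt) = diag(6(-s + 1), 18(2t - 3)).
At (-1, 0): H = diag(12, -54).
The eigenvalues have opposite signs, so H is indefinite: a saddle point.

saddle point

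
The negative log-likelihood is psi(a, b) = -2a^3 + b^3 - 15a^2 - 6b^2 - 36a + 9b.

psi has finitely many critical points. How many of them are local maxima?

1

psi separates as a function of a plus a function of b, so ∇psi=0 decouples.
∂psi/∂a = -6(a + 2)(a + 3) = 0 at a ∈ {-3, -2}; ∂psi/∂b = 3(b - 3)(b - 1) = 0 at b ∈ {1, 3}.
The Hessian is diagonal: diag(psi_aa, psi_bb). Second derivatives: psi_aa(-3)=6, psi_aa(-2)=-6; psi_bb(1)=-6, psi_bb(3)=6.
Local maxima occur where both diagonal entries negative: (-2, 1). Count: 1.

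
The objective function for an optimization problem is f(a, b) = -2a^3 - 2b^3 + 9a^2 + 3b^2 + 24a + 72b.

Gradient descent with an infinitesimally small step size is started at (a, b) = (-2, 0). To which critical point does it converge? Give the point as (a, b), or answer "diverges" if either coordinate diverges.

(-1, -3)

f is separable, so gradient descent decouples: a follows -∂f/∂a, b follows -∂f/∂b.
∂f/∂a = -6(a - 4)(a + 1); at a=-2 this is -36, so a increases.
∂f/∂b = -6(b - 4)(b + 3); at b=0 this is 72, so b decreases.
a converges to its nearest critical value -1 (a local min of the a-part); b converges to -3. The iterate converges to (-1, -3).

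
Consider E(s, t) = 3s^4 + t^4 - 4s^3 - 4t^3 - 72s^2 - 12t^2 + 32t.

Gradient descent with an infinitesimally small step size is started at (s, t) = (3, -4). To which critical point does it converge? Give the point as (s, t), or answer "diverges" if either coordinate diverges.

E is separable, so gradient descent decouples: s follows -∂E/∂s, t follows -∂E/∂t.
∂E/∂s = 12s(s - 4)(s + 3); at s=3 this is -216, so s increases.
∂E/∂t = 4(t - 4)(t - 1)(t + 2); at t=-4 this is -320, so t increases.
s converges to its nearest critical value 4 (a local min of the s-part); t converges to -2. The iterate converges to (4, -2).

(4, -2)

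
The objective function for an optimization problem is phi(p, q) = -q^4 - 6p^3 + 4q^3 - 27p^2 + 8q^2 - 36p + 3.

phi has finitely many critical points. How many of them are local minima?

1

phi separates as a function of p plus a function of q, so ∇phi=0 decouples.
∂phi/∂p = -18(p + 1)(p + 2) = 0 at p ∈ {-2, -1}; ∂phi/∂q = -4q(q - 4)(q + 1) = 0 at q ∈ {-1, 0, 4}.
The Hessian is diagonal: diag(phi_pp, phi_qq). Second derivatives: phi_pp(-2)=18, phi_pp(-1)=-18; phi_qq(-1)=-20, phi_qq(0)=16, phi_qq(4)=-80.
Local minima occur where both diagonal entries positive: (-2, 0). Count: 1.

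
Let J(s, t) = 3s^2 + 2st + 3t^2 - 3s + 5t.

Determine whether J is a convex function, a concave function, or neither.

J is quadratic, so its Hessian is the constant matrix H = [[6, 2], [2, 6]].
det(H) = 32, tr(H) = 12.
det(H) > 0 and tr(H) > 0, so H is positive definite everywhere: convex.

convex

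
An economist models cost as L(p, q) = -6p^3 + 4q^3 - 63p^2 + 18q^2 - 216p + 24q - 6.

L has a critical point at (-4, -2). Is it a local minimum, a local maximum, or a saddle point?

saddle point

The mixed partial ∂²L/∂p∂q is 0, so the Hessian at any point is diag(L_pp, L_qq) = diag(-18(2p + 7), 12(2q + 3)).
At (-4, -2): H = diag(18, -12).
The eigenvalues have opposite signs, so H is indefinite: a saddle point.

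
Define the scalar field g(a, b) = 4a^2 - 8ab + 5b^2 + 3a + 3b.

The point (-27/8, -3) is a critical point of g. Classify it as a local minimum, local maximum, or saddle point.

The Hessian of g is constant: H = [[8, -8], [-8, 10]].
det(H) = 8·10 − (-8)² = 16.
det(H) > 0 and tr(H) = 18 > 0, so H is positive definite and the point is a local minimum.

local minimum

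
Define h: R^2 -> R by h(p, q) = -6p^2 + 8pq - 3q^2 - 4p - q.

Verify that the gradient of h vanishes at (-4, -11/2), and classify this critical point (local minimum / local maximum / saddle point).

local maximum

∇h = (-12p + 8q - 4, 8p - 6q - 1); substituting (-4, -11/2) gives ∇h = (0, 0), so (-4, -11/2) is indeed a critical point.
The Hessian of h is constant: H = [[-12, 8], [8, -6]].
det(H) = (-12)·(-6) − 8² = 8.
det(H) > 0 and tr(H) = -18 < 0, so H is negative definite and the point is a local maximum.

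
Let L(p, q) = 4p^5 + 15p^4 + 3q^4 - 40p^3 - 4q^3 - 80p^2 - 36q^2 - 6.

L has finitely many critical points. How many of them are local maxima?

L separates as a function of p plus a function of q, so ∇L=0 decouples.
∂L/∂p = 20p(p - 2)(p + 1)(p + 4) = 0 at p ∈ {-4, -1, 0, 2}; ∂L/∂q = 12q(q - 3)(q + 2) = 0 at q ∈ {-2, 0, 3}.
The Hessian is diagonal: diag(L_pp, L_qq). Second derivatives: L_pp(-4)=-1440, L_pp(-1)=180, L_pp(0)=-160, L_pp(2)=720; L_qq(-2)=120, L_qq(0)=-72, L_qq(3)=180.
Local maxima occur where both diagonal entries negative: (-4, 0), (0, 0). Count: 2.

2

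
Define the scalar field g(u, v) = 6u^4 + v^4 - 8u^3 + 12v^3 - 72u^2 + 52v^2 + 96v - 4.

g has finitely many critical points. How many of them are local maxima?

1

g separates as a function of u plus a function of v, so ∇g=0 decouples.
∂g/∂u = 24u(u - 3)(u + 2) = 0 at u ∈ {-2, 0, 3}; ∂g/∂v = 4(v + 2)(v + 3)(v + 4) = 0 at v ∈ {-4, -3, -2}.
The Hessian is diagonal: diag(g_uu, g_vv). Second derivatives: g_uu(-2)=240, g_uu(0)=-144, g_uu(3)=360; g_vv(-4)=8, g_vv(-3)=-4, g_vv(-2)=8.
Local maxima occur where both diagonal entries negative: (0, -3). Count: 1.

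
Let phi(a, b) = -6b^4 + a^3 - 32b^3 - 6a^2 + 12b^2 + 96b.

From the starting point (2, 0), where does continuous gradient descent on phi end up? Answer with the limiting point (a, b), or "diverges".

phi is separable, so gradient descent decouples: a follows -∂phi/∂a, b follows -∂phi/∂b.
∂phi/∂a = 3a(a - 4); at a=2 this is -12, so a increases.
∂phi/∂b = -24(b - 1)(b + 1)(b + 4); at b=0 this is 96, so b decreases.
a converges to its nearest critical value 4 (a local min of the a-part); b converges to -1. The iterate converges to (4, -1).

(4, -1)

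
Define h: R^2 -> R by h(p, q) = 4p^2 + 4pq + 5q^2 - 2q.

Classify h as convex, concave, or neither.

convex

h is quadratic, so its Hessian is the constant matrix H = [[8, 4], [4, 10]].
det(H) = 64, tr(H) = 18.
det(H) > 0 and tr(H) > 0, so H is positive definite everywhere: convex.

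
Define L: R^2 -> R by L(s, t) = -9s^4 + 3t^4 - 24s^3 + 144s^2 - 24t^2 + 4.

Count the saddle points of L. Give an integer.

L separates as a function of s plus a function of t, so ∇L=0 decouples.
∂L/∂s = -36s(s - 2)(s + 4) = 0 at s ∈ {-4, 0, 2}; ∂L/∂t = 12t(t - 2)(t + 2) = 0 at t ∈ {-2, 0, 2}.
The Hessian is diagonal: diag(L_ss, L_tt). Second derivatives: L_ss(-4)=-864, L_ss(0)=288, L_ss(2)=-432; L_tt(-2)=96, L_tt(0)=-48, L_tt(2)=96.
Saddle points occur where the two diagonal entries have opposite signs: (-4, -2), (-4, 2), (0, 0), (2, -2), (2, 2). Count: 5.

5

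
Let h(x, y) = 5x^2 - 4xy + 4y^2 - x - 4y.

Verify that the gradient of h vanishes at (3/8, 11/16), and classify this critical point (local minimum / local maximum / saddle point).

local minimum

∇h = (10x - 4y - 1, -4x + 8y - 4); substituting (3/8, 11/16) gives ∇h = (0, 0), so (3/8, 11/16) is indeed a critical point.
The Hessian of h is constant: H = [[10, -4], [-4, 8]].
det(H) = 10·8 − (-4)² = 64.
det(H) > 0 and tr(H) = 18 > 0, so H is positive definite and the point is a local minimum.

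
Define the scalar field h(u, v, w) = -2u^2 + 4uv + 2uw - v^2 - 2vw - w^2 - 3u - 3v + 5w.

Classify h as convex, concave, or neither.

neither

h is quadratic, so its Hessian is the constant matrix H = [[-4, 4, 2], [4, -2, -2], [2, -2, -2]].
Leading principal minors: -4, -8, 8.
Neither pattern holds ⇒ H is indefinite ⇒ neither convex nor concave.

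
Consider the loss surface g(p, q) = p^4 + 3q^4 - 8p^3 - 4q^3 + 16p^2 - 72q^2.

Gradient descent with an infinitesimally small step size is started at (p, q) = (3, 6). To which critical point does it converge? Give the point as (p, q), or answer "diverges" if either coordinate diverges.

(4, 4)

g is separable, so gradient descent decouples: p follows -∂g/∂p, q follows -∂g/∂q.
∂g/∂p = 4p(p - 4)(p - 2); at p=3 this is -12, so p increases.
∂g/∂q = 12q(q - 4)(q + 3); at q=6 this is 1296, so q decreases.
p converges to its nearest critical value 4 (a local min of the p-part); q converges to 4. The iterate converges to (4, 4).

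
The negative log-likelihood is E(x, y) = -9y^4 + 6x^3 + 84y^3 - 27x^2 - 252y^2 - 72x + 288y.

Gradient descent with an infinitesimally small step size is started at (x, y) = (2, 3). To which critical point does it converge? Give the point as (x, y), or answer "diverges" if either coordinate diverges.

(4, 2)

E is separable, so gradient descent decouples: x follows -∂E/∂x, y follows -∂E/∂y.
∂E/∂x = 18(x - 4)(x + 1); at x=2 this is -108, so x increases.
∂E/∂y = -36(y - 4)(y - 2)(y - 1); at y=3 this is 72, so y decreases.
x converges to its nearest critical value 4 (a local min of the x-part); y converges to 2. The iterate converges to (4, 2).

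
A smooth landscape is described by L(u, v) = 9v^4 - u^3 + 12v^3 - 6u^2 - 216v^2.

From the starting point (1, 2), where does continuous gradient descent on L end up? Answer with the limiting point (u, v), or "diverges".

L is separable, so gradient descent decouples: u follows -∂L/∂u, v follows -∂L/∂v.
∂L/∂u = -3u(u + 4); at u=1 this is -15, so u increases.
∂L/∂v = 36v(v - 3)(v + 4); at v=2 this is -432, so v increases.
The u-coordinate has no critical point in that direction and runs off to infinity.

diverges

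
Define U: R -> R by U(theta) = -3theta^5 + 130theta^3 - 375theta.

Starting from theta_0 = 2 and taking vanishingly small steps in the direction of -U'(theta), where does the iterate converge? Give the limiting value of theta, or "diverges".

U'(theta) = -15(theta - 5)(theta - 1)(theta + 1)(theta + 5), so U'(2) = 945.
Gradient descent moves in the -U' direction, i.e. theta is decreasing.
The nearest critical point in that direction is theta = 1, where U'' = 720 > 0 (a local minimum). The iterate converges there.

1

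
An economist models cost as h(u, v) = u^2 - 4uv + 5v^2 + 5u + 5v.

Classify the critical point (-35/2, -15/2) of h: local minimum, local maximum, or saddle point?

The Hessian of h is constant: H = [[2, -4], [-4, 10]].
det(H) = 2·10 − (-4)² = 4.
det(H) > 0 and tr(H) = 12 > 0, so H is positive definite and the point is a local minimum.

local minimum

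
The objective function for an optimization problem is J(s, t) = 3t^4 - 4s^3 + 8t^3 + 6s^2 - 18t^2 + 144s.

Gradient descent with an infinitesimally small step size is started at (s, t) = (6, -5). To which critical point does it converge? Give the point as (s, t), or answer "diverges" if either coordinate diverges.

diverges

J is separable, so gradient descent decouples: s follows -∂J/∂s, t follows -∂J/∂t.
∂J/∂s = -12(s - 4)(s + 3); at s=6 this is -216, so s increases.
∂J/∂t = 12t(t - 1)(t + 3); at t=-5 this is -720, so t increases.
The s-coordinate has no critical point in that direction and runs off to infinity.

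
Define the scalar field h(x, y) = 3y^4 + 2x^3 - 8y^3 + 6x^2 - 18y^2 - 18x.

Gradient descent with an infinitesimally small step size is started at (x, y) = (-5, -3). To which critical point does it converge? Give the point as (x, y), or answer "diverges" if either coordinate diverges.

diverges

h is separable, so gradient descent decouples: x follows -∂h/∂x, y follows -∂h/∂y.
∂h/∂x = 6(x - 1)(x + 3); at x=-5 this is 72, so x decreases.
∂h/∂y = 12y(y - 3)(y + 1); at y=-3 this is -432, so y increases.
The x-coordinate has no critical point in that direction and runs off to infinity.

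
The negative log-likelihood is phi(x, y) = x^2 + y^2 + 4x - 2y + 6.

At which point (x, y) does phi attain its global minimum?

phi(x,y) separates as P(x) + Q(y) + 6, so its minimum is min P + min Q + 6.
P'(x) = 2x + 4 vanishes at x ∈ {-2}; Q'(y) = 2y - 2 vanishes at y ∈ {1}.
Local minima of P (where P''>0): P(-2)=-4. Local minima of Q: Q(1)=-1.
So the global minimum of phi is P(-2) + Q(1) + 6 = -4 − 1 + 6 = 1, attained at (-2, 1).

(-2, 1)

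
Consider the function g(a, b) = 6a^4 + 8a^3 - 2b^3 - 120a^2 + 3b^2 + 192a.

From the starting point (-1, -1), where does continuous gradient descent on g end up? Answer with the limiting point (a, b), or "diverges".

(-4, 0)

g is separable, so gradient descent decouples: a follows -∂g/∂a, b follows -∂g/∂b.
∂g/∂a = 24(a - 2)(a - 1)(a + 4); at a=-1 this is 432, so a decreases.
∂g/∂b = -6b(b - 1); at b=-1 this is -12, so b increases.
a converges to its nearest critical value -4 (a local min of the a-part); b converges to 0. The iterate converges to (-4, 0).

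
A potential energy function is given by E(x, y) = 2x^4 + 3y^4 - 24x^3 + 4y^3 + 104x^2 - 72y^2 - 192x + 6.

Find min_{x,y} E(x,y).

E(x,y) separates as P(x) + Q(y) + 6, so its minimum is min P + min Q + 6.
P'(x) = 8(x - 4)(x - 3)(x - 2) vanishes at x ∈ {2, 3, 4}; Q'(y) = 12y(y - 3)(y + 4) vanishes at y ∈ {-4, 0, 3}.
Local minima of P (where P''>0): P(2)=-128, P(4)=-128. Local minima of Q: Q(-4)=-640, Q(3)=-297.
So the global minimum of E is P(2) + Q(-4) + 6 = -128 − 640 + 6 = -762, attained at (2, -4).

-762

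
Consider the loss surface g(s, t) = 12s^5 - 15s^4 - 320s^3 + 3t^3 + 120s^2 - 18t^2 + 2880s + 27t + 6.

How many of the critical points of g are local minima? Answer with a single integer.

2

g separates as a function of s plus a function of t, so ∇g=0 decouples.
∂g/∂s = 60(s - 4)(s - 2)(s + 2)(s + 3) = 0 at s ∈ {-3, -2, 2, 4}; ∂g/∂t = 9(t - 3)(t - 1) = 0 at t ∈ {1, 3}.
The Hessian is diagonal: diag(g_ss, g_tt). Second derivatives: g_ss(-3)=-2100, g_ss(-2)=1440, g_ss(2)=-2400, g_ss(4)=5040; g_tt(1)=-18, g_tt(3)=18.
Local minima occur where both diagonal entries positive: (-2, 3), (4, 3). Count: 2.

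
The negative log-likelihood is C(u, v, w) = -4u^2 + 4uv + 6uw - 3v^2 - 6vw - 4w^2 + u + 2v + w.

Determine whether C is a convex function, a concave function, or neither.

concave

C is quadratic, so its Hessian is the constant matrix H = [[-8, 4, 6], [4, -6, -6], [6, -6, -8]].
Leading principal minors: -8, 32, -40.
Signs alternate −, +, − ⇒ H ≺ 0 ⇒ concave.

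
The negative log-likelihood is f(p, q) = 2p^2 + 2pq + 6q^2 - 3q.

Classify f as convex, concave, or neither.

convex

f is quadratic, so its Hessian is the constant matrix H = [[4, 2], [2, 12]].
det(H) = 44, tr(H) = 16.
det(H) > 0 and tr(H) > 0, so H is positive definite everywhere: convex.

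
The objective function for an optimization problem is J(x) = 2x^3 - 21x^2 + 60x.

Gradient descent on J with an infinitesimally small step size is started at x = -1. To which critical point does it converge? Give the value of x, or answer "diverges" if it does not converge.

J'(x) = 6(x - 5)(x - 2), so J'(-1) = 108.
Gradient descent moves in the -J' direction, i.e. x is decreasing.
There is no critical point below x=-1, and J' keeps the same sign, so the iterate runs off to −∞.

diverges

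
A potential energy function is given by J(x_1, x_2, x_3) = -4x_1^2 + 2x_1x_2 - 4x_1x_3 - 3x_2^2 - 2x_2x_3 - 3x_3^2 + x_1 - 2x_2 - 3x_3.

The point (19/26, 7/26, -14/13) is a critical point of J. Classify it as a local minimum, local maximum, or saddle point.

local maximum

The Hessian is constant: H = [[-8, 2, -4], [2, -6, -2], [-4, -2, -6]].
Leading principal minors: Δ₁ = -8, Δ₂ = 44, Δ₃ = -104.
The minors alternate sign starting negative (−, +, −), so H is negative definite: a local maximum.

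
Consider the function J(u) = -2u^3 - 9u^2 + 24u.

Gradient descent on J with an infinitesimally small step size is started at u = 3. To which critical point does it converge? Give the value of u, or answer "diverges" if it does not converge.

J'(u) = -6(u - 1)(u + 4), so J'(3) = -84.
Gradient descent moves in the -J' direction, i.e. u is increasing.
There is no critical point above u=3, and J' keeps the same sign, so the iterate runs off to +∞.

diverges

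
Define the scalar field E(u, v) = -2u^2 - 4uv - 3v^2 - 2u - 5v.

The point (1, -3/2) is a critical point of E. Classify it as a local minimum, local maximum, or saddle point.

local maximum

The Hessian of E is constant: H = [[-4, -4], [-4, -6]].
det(H) = (-4)·(-6) − (-4)² = 8.
det(H) > 0 and tr(H) = -10 < 0, so H is negative definite and the point is a local maximum.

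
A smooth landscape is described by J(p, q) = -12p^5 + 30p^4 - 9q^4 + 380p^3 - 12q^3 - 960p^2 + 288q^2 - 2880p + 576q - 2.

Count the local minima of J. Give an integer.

J separates as a function of p plus a function of q, so ∇J=0 decouples.
∂J/∂p = -60(p - 4)(p - 3)(p + 1)(p + 4) = 0 at p ∈ {-4, -1, 3, 4}; ∂J/∂q = -36(q - 4)(q + 1)(q + 4) = 0 at q ∈ {-4, -1, 4}.
The Hessian is diagonal: diag(J_pp, J_qq). Second derivatives: J_pp(-4)=10080, J_pp(-1)=-3600, J_pp(3)=1680, J_pp(4)=-2400; J_qq(-4)=-864, J_qq(-1)=540, J_qq(4)=-1440.
Local minima occur where both diagonal entries positive: (-4, -1), (3, -1). Count: 2.

2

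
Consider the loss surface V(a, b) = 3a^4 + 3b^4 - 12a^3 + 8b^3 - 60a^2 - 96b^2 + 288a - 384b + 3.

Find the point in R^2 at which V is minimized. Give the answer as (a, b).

V(a,b) separates as P(a) + Q(b) + 3, so its minimum is min P + min Q + 3.
P'(a) = 12(a - 4)(a - 2)(a + 3) vanishes at a ∈ {-3, 2, 4}; Q'(b) = 12(b - 4)(b + 2)(b + 4) vanishes at b ∈ {-4, -2, 4}.
Local minima of P (where P''>0): P(-3)=-837, P(4)=192. Local minima of Q: Q(-4)=256, Q(4)=-1792.
So the global minimum of V is P(-3) + Q(4) + 3 = -837 − 1792 + 3 = -2626, attained at (-3, 4).

(-3, 4)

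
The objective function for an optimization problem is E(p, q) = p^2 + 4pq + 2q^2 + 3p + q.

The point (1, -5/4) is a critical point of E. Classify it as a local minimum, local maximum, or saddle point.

The Hessian of E is constant: H = [[2, 4], [4, 4]].
det(H) = 2·4 − 4² = -8.
Since det(H) < 0, H is indefinite and the critical point is a saddle point.

saddle point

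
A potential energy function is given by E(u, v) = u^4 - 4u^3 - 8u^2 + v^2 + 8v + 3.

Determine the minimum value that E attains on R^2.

-141

E(u,v) separates as P(u) + Q(v) + 3, so its minimum is min P + min Q + 3.
P'(u) = 4u(u - 4)(u + 1) vanishes at u ∈ {-1, 0, 4}; Q'(v) = 2v + 8 vanishes at v ∈ {-4}.
Local minima of P (where P''>0): P(-1)=-3, P(4)=-128. Local minima of Q: Q(-4)=-16.
So the global minimum of E is P(4) + Q(-4) + 3 = -128 − 16 + 3 = -141, attained at (4, -4).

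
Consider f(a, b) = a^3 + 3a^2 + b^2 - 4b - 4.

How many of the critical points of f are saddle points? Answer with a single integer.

1

f separates as a function of a plus a function of b, so ∇f=0 decouples.
∂f/∂a = 3a(a + 2) = 0 at a ∈ {-2, 0}; ∂f/∂b = 2(b - 2) = 0 at b ∈ {2}.
The Hessian is diagonal: diag(f_aa, f_bb). Second derivatives: f_aa(-2)=-6, f_aa(0)=6; f_bb(2)=2.
Saddle points occur where the two diagonal entries have opposite signs: (-2, 2). Count: 1.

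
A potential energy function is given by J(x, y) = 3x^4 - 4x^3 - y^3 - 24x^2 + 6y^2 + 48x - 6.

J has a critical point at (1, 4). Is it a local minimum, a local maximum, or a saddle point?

The mixed partial ∂²J/∂x∂y is 0, so the Hessian at any point is diag(J_xx, J_yy) = diag(12(3x^2 - 2x - 4), 6(-y + 2)).
At (1, 4): H = diag(-36, -12).
Both eigenvalues are negative, so H is negative definite: a local maximum.

local maximum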